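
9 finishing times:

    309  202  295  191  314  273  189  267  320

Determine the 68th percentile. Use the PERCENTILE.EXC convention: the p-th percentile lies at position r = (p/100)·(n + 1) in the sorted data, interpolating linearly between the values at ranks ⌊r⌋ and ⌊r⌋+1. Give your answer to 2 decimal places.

306.20

Sorted: 189, 191, 202, 267, 273, 295, 309, 314, 320.
n = 9.
r = (68/100)·(9 + 1) = 6.8.
Rank 6 is 295 and rank 7 is 309.
Interpolate: 295 + 0.8·(309 − 295) = 295 + 0.8·14 = 306.2.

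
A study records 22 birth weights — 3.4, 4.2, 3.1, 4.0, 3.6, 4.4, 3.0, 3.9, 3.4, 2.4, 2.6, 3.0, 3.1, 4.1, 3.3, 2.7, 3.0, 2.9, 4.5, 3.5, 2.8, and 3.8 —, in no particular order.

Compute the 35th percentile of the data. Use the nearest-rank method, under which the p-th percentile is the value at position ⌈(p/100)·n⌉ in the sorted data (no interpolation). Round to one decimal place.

3.0

Sorted: 2.4, 2.6, 2.7, 2.8, 2.9, 3.0, 3.0, 3.0, 3.1, 3.1, 3.3, 3.4, 3.4, 3.5, 3.6, 3.8, 3.9, 4.0, 4.1, 4.2, 4.4, 4.5.
n = 22.
Position = ⌈35/100 · 22⌉ = ⌈7.7⌉ = 8.
The value at rank 8 is 3.0.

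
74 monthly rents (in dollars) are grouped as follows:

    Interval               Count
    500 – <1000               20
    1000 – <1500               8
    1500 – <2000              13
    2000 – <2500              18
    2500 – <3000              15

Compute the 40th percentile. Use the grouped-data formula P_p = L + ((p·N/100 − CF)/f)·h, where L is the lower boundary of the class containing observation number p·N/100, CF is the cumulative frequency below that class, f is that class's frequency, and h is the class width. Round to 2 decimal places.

N = 74; target position k = 40/100 · 74 = 29.6.
Cumulative frequencies: 20, 28, 41, 59, 74.
Observation 29.6 falls in the class 1500 – <2000.
L = 1500, CF = 28, f = 13, h = 500.
P40 = 1500 + ((29.6 − 28)/13)·500 = 1500 + 61.5385 = 1561.54.

1561.54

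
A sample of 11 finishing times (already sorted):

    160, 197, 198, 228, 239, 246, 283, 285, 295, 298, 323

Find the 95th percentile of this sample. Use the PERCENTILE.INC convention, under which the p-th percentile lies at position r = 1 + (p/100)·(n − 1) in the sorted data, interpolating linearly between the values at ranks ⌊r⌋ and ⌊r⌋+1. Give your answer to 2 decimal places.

310.50

n = 11.
r = 1 + (95/100)·(11 − 1) = 1 + 9.5 = 10.5.
Rank 10 is 298 and rank 11 is 323.
Interpolate: 298 + 0.5·(323 − 298) = 298 + 0.5·25 = 310.5.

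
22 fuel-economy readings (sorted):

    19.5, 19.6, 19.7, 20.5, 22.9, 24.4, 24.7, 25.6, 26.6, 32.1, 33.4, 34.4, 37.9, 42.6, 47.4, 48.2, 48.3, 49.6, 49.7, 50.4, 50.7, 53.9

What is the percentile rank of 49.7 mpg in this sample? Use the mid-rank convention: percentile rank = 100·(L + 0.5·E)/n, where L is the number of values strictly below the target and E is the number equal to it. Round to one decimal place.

Count below 49.7: L = 18; count equal: E = 1; n = 22.
Percentile rank = 100·(18 + 0.5·1)/22 = 100·18.5/22 = 84.09.

84.1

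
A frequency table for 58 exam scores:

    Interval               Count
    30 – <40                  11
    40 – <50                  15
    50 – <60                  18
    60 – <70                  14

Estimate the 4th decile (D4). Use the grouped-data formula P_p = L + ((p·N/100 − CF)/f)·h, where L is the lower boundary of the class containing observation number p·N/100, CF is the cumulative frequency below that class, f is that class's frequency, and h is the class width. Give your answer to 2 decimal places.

N = 58; target position k = 40/100 · 58 = 23.2.
Cumulative frequencies: 11, 26, 44, 58.
Observation 23.2 falls in the class 40 – <50.
L = 40, CF = 11, f = 15, h = 10.
P40 = 40 + ((23.2 − 11)/15)·10 = 40 + 8.13333 = 48.1333.

48.13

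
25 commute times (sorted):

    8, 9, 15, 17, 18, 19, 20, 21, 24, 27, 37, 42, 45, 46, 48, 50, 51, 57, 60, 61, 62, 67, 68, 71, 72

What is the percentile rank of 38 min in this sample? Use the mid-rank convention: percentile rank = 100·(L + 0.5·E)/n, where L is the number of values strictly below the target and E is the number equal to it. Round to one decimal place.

44.0

Count below 38: L = 11; count equal: E = 0; n = 25.
Percentile rank = 100·(11 + 0.5·0)/25 = 100·11/25 = 44.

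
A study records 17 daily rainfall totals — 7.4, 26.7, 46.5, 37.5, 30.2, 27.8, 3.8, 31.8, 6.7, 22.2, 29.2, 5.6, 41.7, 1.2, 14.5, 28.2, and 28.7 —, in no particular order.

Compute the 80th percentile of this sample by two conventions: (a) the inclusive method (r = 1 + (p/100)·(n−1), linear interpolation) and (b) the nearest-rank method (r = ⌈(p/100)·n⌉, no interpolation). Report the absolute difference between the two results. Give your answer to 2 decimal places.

Sorted: 1.2, 3.8, 5.6, 6.7, 7.4, 14.5, 22.2, 26.7, 27.8, 28.2, 28.7, 29.2, 30.2, 31.8, 37.5, 41.7, 46.5.
n = 17.
(a) r = 13.8; between ranks 13 (30.2) and 14 (31.8): 31.48.
(b) the nearest-rank method: rank 14 → 31.8.
|31.48 − 31.8| = 0.32.

0.32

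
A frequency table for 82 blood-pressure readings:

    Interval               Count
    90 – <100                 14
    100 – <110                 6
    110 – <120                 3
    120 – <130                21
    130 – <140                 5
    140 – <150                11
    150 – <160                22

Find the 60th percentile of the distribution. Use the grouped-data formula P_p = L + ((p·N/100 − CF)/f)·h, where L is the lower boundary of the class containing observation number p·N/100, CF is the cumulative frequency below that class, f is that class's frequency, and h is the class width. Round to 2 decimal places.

N = 82; target position k = 60/100 · 82 = 49.2.
Cumulative frequencies: 14, 20, 23, 44, 49, 60, 82.
Observation 49.2 falls in the class 140 – <150.
L = 140, CF = 49, f = 11, h = 10.
P60 = 140 + ((49.2 − 49)/11)·10 = 140 + 0.181818 = 140.182.

140.18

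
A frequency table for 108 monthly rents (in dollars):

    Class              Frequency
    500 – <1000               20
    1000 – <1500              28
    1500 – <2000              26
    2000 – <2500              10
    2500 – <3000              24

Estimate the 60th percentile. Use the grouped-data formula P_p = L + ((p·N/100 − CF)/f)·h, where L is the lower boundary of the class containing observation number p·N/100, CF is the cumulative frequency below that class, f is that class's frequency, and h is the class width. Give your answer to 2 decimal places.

N = 108; target position k = 60/100 · 108 = 64.8.
Cumulative frequencies: 20, 48, 74, 84, 108.
Observation 64.8 falls in the class 1500 – <2000.
L = 1500, CF = 48, f = 26, h = 500.
P60 = 1500 + ((64.8 − 48)/26)·500 = 1500 + 323.077 = 1823.08.

1823.08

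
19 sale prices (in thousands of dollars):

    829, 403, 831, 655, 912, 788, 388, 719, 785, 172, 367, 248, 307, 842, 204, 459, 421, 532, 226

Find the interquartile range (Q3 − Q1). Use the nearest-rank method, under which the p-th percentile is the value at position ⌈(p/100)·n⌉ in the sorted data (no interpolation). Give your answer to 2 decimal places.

481.00

Sorted: 172, 204, 226, 248, 307, 367, 388, 403, 421, 459, 532, 655, 719, 785, 788, 829, 831, 842, 912.
n = 19.
P25: rank ⌈25/100·19⌉ = 5 → 307.
P75: rank ⌈75/100·19⌉ = 15 → 788.
Difference: 788 − 307 = 481.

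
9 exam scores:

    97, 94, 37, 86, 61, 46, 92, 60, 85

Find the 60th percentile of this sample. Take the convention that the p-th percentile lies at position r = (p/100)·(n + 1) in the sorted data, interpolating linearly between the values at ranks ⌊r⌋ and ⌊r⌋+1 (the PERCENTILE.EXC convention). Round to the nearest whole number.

Sorted: 37, 46, 60, 61, 85, 86, 92, 94, 97.
n = 9.
r = (60/100)·(9 + 1) = 6.
r is an integer, so P60 is the value at rank 6: 86.

86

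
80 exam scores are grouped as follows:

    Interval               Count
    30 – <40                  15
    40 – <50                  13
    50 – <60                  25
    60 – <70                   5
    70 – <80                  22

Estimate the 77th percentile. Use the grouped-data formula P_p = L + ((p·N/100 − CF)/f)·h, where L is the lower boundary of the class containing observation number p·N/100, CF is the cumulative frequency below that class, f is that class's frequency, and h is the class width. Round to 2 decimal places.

N = 80; target position k = 77/100 · 80 = 61.6.
Cumulative frequencies: 15, 28, 53, 58, 80.
Observation 61.6 falls in the class 70 – <80.
L = 70, CF = 58, f = 22, h = 10.
P77 = 70 + ((61.6 − 58)/22)·10 = 70 + 1.63636 = 71.6364.

71.64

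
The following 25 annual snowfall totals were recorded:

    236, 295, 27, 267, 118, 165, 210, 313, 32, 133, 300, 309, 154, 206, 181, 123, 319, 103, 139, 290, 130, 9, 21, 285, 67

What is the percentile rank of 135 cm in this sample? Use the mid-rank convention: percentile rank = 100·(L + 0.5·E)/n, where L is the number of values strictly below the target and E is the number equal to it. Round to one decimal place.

Sorted: 9, 21, 27, 32, 67, 103, 118, 123, 130, 133, 139, 154, 165, 181, 206, 210, 236, 267, 285, 290, 295, 300, 309, 313, 319.
Count below 135: L = 10; count equal: E = 0; n = 25.
Percentile rank = 100·(10 + 0.5·0)/25 = 100·10/25 = 40.

40.0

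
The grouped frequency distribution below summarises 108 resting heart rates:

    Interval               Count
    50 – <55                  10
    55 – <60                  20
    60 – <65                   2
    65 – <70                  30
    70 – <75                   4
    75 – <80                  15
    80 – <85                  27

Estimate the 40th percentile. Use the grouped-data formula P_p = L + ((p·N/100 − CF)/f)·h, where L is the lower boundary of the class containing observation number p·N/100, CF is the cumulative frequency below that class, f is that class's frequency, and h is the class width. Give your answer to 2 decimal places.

N = 108; target position k = 40/100 · 108 = 43.2.
Cumulative frequencies: 10, 30, 32, 62, 66, 81, 108.
Observation 43.2 falls in the class 65 – <70.
L = 65, CF = 32, f = 30, h = 5.
P40 = 65 + ((43.2 − 32)/30)·5 = 65 + 1.86667 = 66.8667.

66.87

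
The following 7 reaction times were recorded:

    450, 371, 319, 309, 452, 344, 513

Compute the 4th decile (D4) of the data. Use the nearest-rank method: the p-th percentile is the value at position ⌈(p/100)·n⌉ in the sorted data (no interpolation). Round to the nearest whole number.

344

Sorted: 309, 319, 344, 371, 450, 452, 513.
n = 7.
Position = ⌈40/100 · 7⌉ = ⌈2.8⌉ = 3.
The value at rank 3 is 344.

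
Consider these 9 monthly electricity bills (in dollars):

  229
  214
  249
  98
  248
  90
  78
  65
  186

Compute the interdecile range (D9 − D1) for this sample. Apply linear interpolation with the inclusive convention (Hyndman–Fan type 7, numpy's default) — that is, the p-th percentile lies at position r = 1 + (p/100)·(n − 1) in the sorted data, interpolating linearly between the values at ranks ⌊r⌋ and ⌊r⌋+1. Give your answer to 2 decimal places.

Sorted: 65, 78, 90, 98, 186, 214, 229, 248, 249.
n = 9.
P10: r = 1.8; ranks 1–2 are 65, 78; interpolating gives 75.4.
P90: r = 8.2; ranks 8–9 are 248, 249; interpolating gives 248.2.
Difference: 248.2 − 75.4 = 172.8.

172.80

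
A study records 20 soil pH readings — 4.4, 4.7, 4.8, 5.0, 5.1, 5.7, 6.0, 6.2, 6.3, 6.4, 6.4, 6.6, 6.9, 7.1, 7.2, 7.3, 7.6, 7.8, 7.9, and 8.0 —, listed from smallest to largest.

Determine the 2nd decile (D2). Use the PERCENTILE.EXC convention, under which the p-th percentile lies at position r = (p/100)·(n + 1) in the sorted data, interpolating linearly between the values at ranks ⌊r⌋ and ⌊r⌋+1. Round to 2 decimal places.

5.02

n = 20.
r = (20/100)·(20 + 1) = 4.2.
Rank 4 is 5.0 and rank 5 is 5.1.
Interpolate: 5.0 + 0.2·(5.1 − 5.0) = 5.0 + 0.2·0.1 = 5.02.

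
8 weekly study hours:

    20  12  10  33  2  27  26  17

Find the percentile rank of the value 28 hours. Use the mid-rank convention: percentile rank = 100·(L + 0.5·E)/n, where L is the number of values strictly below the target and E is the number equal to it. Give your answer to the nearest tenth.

87.5

Sorted: 2, 10, 12, 17, 20, 26, 27, 33.
Count below 28: L = 7; count equal: E = 0; n = 8.
Percentile rank = 100·(7 + 0.5·0)/8 = 100·7/8 = 87.5.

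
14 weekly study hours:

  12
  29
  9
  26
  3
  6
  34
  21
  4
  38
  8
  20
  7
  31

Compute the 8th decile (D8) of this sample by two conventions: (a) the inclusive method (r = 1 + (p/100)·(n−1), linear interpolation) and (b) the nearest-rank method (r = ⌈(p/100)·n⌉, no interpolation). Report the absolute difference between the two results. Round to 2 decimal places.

1.20

Sorted: 3, 4, 6, 7, 8, 9, 12, 20, 21, 26, 29, 31, 34, 38.
n = 14.
(a) r = 11.4; between ranks 11 (29) and 12 (31): 29.8.
(b) the nearest-rank method: rank 12 → 31.
|29.8 − 31| = 1.2.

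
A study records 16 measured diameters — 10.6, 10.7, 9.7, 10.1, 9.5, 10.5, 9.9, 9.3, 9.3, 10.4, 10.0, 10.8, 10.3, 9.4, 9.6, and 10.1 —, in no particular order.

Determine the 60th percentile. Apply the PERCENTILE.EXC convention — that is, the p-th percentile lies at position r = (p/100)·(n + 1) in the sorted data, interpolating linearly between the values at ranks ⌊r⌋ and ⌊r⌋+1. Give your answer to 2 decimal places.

Sorted: 9.3, 9.3, 9.4, 9.5, 9.6, 9.7, 9.9, 10.0, 10.1, 10.1, 10.3, 10.4, 10.5, 10.6, 10.7, 10.8.
n = 16.
r = (60/100)·(16 + 1) = 10.2.
Rank 10 is 10.1 and rank 11 is 10.3.
Interpolate: 10.1 + 0.2·(10.3 − 10.1) = 10.1 + 0.2·0.2 = 10.14.

10.14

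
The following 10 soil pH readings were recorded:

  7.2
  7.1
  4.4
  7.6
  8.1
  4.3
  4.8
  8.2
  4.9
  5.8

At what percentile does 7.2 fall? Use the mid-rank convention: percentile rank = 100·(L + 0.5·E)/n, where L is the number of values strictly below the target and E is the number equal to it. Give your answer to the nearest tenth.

Sorted: 4.3, 4.4, 4.8, 4.9, 5.8, 7.1, 7.2, 7.6, 8.1, 8.2.
Count below 7.2: L = 6; count equal: E = 1; n = 10.
Percentile rank = 100·(6 + 0.5·1)/10 = 100·6.5/10 = 65.

65.0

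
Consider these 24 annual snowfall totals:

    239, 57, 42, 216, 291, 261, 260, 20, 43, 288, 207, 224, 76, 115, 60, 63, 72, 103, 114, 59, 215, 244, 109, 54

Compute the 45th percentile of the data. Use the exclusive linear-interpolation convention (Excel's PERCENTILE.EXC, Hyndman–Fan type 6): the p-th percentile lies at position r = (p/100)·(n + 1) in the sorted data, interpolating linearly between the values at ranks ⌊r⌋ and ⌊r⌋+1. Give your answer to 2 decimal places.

104.50

Sorted: 20, 42, 43, 54, 57, 59, 60, 63, 72, 76, 103, 109, 114, 115, 207, 215, 216, 224, 239, 244, 260, 261, 288, 291.
n = 24.
r = (45/100)·(24 + 1) = 11.25.
Rank 11 is 103 and rank 12 is 109.
Interpolate: 103 + 0.25·(109 − 103) = 103 + 0.25·6 = 104.5.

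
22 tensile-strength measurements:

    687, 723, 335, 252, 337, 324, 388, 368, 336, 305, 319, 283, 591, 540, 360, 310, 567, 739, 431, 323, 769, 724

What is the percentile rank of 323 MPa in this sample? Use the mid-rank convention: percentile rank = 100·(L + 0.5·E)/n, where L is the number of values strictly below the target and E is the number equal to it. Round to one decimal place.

25.0

Sorted: 252, 283, 305, 310, 319, 323, 324, 335, 336, 337, 360, 368, 388, 431, 540, 567, 591, 687, 723, 724, 739, 769.
Count below 323: L = 5; count equal: E = 1; n = 22.
Percentile rank = 100·(5 + 0.5·1)/22 = 100·5.5/22 = 25.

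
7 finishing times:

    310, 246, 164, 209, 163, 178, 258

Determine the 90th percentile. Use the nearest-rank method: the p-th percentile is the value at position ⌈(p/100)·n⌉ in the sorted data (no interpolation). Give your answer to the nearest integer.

310

Sorted: 163, 164, 178, 209, 246, 258, 310.
n = 7.
Position = ⌈90/100 · 7⌉ = ⌈6.3⌉ = 7.
The value at rank 7 is 310.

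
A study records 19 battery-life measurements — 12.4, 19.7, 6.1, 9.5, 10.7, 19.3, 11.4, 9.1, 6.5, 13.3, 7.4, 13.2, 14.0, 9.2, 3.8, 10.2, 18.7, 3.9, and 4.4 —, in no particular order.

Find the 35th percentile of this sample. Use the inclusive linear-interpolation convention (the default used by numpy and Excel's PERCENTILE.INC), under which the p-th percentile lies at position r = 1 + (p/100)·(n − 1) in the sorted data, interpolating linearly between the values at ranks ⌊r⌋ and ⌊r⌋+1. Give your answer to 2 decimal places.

Sorted: 3.8, 3.9, 4.4, 6.1, 6.5, 7.4, 9.1, 9.2, 9.5, 10.2, 10.7, 11.4, 12.4, 13.2, 13.3, 14.0, 18.7, 19.3, 19.7.
n = 19.
r = 1 + (35/100)·(19 − 1) = 1 + 6.3 = 7.3.
Rank 7 is 9.1 and rank 8 is 9.2.
Interpolate: 9.1 + 0.3·(9.2 − 9.1) = 9.1 + 0.3·0.1 = 9.13.

9.13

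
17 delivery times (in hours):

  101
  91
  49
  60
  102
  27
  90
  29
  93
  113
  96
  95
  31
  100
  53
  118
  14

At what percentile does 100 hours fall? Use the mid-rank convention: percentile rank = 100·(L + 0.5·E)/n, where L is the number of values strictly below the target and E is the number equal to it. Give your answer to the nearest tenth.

Sorted: 14, 27, 29, 31, 49, 53, 60, 90, 91, 93, 95, 96, 100, 101, 102, 113, 118.
Count below 100: L = 12; count equal: E = 1; n = 17.
Percentile rank = 100·(12 + 0.5·1)/17 = 100·12.5/17 = 73.53.

73.5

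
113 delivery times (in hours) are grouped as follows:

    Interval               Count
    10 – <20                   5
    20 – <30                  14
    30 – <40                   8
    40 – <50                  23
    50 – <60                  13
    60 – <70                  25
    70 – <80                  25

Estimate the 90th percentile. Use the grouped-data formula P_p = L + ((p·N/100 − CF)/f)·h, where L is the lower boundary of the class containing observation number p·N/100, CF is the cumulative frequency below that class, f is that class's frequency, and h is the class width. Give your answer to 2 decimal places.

75.48

N = 113; target position k = 90/100 · 113 = 101.7.
Cumulative frequencies: 5, 19, 27, 50, 63, 88, 113.
Observation 101.7 falls in the class 70 – <80.
L = 70, CF = 88, f = 25, h = 10.
P90 = 70 + ((101.7 − 88)/25)·10 = 70 + 5.48 = 75.48.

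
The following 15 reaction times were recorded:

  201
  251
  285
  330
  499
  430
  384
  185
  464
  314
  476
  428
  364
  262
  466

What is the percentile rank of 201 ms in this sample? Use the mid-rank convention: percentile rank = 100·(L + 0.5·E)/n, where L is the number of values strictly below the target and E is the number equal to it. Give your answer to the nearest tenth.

Sorted: 185, 201, 251, 262, 285, 314, 330, 364, 384, 428, 430, 464, 466, 476, 499.
Count below 201: L = 1; count equal: E = 1; n = 15.
Percentile rank = 100·(1 + 0.5·1)/15 = 100·1.5/15 = 10.

10.0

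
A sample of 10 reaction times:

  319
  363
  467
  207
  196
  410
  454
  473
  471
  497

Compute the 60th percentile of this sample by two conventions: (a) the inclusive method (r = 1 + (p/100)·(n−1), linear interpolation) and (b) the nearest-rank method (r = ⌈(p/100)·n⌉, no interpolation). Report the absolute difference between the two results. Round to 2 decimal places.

Sorted: 196, 207, 319, 363, 410, 454, 467, 471, 473, 497.
n = 10.
(a) r = 6.4; between ranks 6 (454) and 7 (467): 459.2.
(b) the nearest-rank method: rank 6 → 454.
|459.2 − 454| = 5.2.

5.20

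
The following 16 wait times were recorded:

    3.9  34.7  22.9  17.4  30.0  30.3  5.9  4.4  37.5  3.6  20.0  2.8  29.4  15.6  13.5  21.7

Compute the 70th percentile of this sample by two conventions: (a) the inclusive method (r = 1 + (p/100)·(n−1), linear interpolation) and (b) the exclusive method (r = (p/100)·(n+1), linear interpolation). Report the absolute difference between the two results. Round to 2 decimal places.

2.60

Sorted: 2.8, 3.6, 3.9, 4.4, 5.9, 13.5, 15.6, 17.4, 20.0, 21.7, 22.9, 29.4, 30.0, 30.3, 34.7, 37.5.
n = 16.
(a) r = 11.5; between ranks 11 (22.9) and 12 (29.4): 26.15.
(b) r = 11.9; between ranks 11 (22.9) and 12 (29.4): 28.75.
|26.15 − 28.75| = 2.6.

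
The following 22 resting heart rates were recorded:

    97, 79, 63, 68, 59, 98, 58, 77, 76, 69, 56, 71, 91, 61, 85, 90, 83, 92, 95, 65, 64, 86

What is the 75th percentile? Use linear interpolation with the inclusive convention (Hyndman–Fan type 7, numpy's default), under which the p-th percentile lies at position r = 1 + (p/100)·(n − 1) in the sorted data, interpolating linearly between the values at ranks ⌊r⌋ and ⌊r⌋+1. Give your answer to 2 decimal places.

89.00

Sorted: 56, 58, 59, 61, 63, 64, 65, 68, 69, 71, 76, 77, 79, 83, 85, 86, 90, 91, 92, 95, 97, 98.
n = 22.
r = 1 + (75/100)·(22 − 1) = 1 + 15.75 = 16.75.
Rank 16 is 86 and rank 17 is 90.
Interpolate: 86 + 0.75·(90 − 86) = 86 + 0.75·4 = 89.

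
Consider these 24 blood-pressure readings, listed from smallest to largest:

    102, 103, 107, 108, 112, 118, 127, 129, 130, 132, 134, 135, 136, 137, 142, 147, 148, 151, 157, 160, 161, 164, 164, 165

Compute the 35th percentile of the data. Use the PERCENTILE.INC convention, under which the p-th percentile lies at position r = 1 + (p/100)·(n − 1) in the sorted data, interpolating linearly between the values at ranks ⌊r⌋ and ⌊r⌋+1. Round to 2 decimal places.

n = 24.
r = 1 + (35/100)·(24 − 1) = 1 + 8.05 = 9.05.
Rank 9 is 130 and rank 10 is 132.
Interpolate: 130 + 0.05·(132 − 130) = 130 + 0.05·2 = 130.1.

130.10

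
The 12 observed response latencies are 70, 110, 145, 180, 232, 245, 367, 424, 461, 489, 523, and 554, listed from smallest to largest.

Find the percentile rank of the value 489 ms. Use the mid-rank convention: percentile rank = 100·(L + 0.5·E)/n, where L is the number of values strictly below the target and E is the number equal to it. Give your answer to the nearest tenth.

79.2

Count below 489: L = 9; count equal: E = 1; n = 12.
Percentile rank = 100·(9 + 0.5·1)/12 = 100·9.5/12 = 79.17.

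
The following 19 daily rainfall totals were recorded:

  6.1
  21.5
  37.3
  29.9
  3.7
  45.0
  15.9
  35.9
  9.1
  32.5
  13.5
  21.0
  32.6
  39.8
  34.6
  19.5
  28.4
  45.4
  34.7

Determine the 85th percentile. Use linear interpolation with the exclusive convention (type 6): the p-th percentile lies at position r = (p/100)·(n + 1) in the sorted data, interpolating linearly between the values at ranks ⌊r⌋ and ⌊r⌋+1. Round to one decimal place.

39.8

Sorted: 3.7, 6.1, 9.1, 13.5, 15.9, 19.5, 21.0, 21.5, 28.4, 29.9, 32.5, 32.6, 34.6, 34.7, 35.9, 37.3, 39.8, 45.0, 45.4.
n = 19.
r = (85/100)·(19 + 1) = 17.
r is an integer, so P85 is the value at rank 17: 39.8.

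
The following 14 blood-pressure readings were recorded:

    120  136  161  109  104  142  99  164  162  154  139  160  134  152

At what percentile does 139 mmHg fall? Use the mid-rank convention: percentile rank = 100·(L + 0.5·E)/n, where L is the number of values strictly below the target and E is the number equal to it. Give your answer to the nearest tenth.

46.4

Sorted: 99, 104, 109, 120, 134, 136, 139, 142, 152, 154, 160, 161, 162, 164.
Count below 139: L = 6; count equal: E = 1; n = 14.
Percentile rank = 100·(6 + 0.5·1)/14 = 100·6.5/14 = 46.43.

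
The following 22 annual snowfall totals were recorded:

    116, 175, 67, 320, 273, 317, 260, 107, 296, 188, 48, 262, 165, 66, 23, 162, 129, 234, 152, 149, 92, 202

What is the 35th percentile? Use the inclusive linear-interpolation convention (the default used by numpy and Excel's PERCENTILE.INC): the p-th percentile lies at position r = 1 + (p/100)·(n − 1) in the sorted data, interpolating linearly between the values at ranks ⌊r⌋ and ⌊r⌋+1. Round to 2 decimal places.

136.00

Sorted: 23, 48, 66, 67, 92, 107, 116, 129, 149, 152, 162, 165, 175, 188, 202, 234, 260, 262, 273, 296, 317, 320.
n = 22.
r = 1 + (35/100)·(22 − 1) = 1 + 7.35 = 8.35.
Rank 8 is 129 and rank 9 is 149.
Interpolate: 129 + 0.35·(149 − 129) = 129 + 0.35·20 = 136.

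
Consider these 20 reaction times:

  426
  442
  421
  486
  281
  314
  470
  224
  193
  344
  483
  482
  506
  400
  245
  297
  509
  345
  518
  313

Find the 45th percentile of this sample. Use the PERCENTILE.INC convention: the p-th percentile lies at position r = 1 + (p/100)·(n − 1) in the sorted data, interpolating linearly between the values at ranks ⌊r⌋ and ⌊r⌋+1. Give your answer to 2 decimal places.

375.25

Sorted: 193, 224, 245, 281, 297, 313, 314, 344, 345, 400, 421, 426, 442, 470, 482, 483, 486, 506, 509, 518.
n = 20.
r = 1 + (45/100)·(20 − 1) = 1 + 8.55 = 9.55.
Rank 9 is 345 and rank 10 is 400.
Interpolate: 345 + 0.55·(400 − 345) = 345 + 0.55·55 = 375.25.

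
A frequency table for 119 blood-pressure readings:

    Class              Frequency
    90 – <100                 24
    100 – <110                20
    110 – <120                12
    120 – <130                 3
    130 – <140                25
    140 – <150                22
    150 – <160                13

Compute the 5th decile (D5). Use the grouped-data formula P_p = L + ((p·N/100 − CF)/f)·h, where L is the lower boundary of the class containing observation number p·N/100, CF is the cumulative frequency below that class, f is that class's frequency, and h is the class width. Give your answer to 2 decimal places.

N = 119; target position k = 50/100 · 119 = 59.5.
Cumulative frequencies: 24, 44, 56, 59, 84, 106, 119.
Observation 59.5 falls in the class 130 – <140.
L = 130, CF = 59, f = 25, h = 10.
P50 = 130 + ((59.5 − 59)/25)·10 = 130 + 0.2 = 130.2.

130.20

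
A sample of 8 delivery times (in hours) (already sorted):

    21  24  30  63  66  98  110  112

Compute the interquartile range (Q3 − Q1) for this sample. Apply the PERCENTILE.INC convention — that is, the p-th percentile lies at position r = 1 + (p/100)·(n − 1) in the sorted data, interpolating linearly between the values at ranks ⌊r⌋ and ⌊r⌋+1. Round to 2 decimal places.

n = 8.
P25: r = 2.75; ranks 2–3 are 24, 30; interpolating gives 28.5.
P75: r = 6.25; ranks 6–7 are 98, 110; interpolating gives 101.
Difference: 101 − 28.5 = 72.5.

72.50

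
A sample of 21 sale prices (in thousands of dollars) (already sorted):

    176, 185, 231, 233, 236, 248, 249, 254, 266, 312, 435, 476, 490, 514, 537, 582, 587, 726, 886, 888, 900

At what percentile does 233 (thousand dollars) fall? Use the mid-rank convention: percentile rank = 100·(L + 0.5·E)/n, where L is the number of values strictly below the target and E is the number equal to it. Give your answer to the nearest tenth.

Count below 233: L = 3; count equal: E = 1; n = 21.
Percentile rank = 100·(3 + 0.5·1)/21 = 100·3.5/21 = 16.67.

16.7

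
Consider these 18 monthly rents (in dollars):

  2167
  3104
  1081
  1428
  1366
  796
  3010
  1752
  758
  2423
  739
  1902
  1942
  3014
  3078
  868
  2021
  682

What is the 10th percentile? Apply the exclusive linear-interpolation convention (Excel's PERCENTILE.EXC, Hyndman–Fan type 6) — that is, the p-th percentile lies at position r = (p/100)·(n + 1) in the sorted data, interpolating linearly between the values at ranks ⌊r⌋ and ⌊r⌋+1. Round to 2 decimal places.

Sorted: 682, 739, 758, 796, 868, 1081, 1366, 1428, 1752, 1902, 1942, 2021, 2167, 2423, 3010, 3014, 3078, 3104.
n = 18.
r = (10/100)·(18 + 1) = 1.9.
Rank 1 is 682 and rank 2 is 739.
Interpolate: 682 + 0.9·(739 − 682) = 682 + 0.9·57 = 733.3.

733.30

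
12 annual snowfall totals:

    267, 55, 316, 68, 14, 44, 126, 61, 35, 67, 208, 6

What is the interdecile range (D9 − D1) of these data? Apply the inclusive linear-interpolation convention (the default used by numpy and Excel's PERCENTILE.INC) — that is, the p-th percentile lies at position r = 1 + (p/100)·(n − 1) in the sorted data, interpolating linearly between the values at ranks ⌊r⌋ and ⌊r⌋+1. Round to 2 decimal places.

245.00

Sorted: 6, 14, 35, 44, 55, 61, 67, 68, 126, 208, 267, 316.
n = 12.
P10: r = 2.1; ranks 2–3 are 14, 35; interpolating gives 16.1.
P90: r = 10.9; ranks 10–11 are 208, 267; interpolating gives 261.1.
Difference: 261.1 − 16.1 = 245.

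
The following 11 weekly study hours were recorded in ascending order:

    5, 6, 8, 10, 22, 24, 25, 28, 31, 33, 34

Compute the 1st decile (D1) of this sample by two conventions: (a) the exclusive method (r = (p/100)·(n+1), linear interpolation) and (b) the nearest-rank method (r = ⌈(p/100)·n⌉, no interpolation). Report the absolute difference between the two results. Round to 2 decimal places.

n = 11.
(a) r = 1.2; between ranks 1 (5) and 2 (6): 5.2.
(b) the nearest-rank method: rank 2 → 6.
|5.2 − 6| = 0.8.

0.80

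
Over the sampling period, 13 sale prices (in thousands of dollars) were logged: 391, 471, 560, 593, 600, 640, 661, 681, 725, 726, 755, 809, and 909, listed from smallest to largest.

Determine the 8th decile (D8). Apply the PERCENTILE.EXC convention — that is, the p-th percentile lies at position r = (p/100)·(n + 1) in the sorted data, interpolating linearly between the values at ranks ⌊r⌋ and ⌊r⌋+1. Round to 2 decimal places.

n = 13.
r = (80/100)·(13 + 1) = 11.2.
Rank 11 is 755 and rank 12 is 809.
Interpolate: 755 + 0.2·(809 − 755) = 755 + 0.2·54 = 765.8.

765.80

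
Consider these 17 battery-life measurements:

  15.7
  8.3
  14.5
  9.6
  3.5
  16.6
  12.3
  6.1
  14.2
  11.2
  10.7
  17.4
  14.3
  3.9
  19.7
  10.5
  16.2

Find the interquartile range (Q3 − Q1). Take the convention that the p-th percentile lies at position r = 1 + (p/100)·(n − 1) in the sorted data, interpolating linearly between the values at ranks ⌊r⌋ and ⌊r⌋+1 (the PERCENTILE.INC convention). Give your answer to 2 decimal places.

Sorted: 3.5, 3.9, 6.1, 8.3, 9.6, 10.5, 10.7, 11.2, 12.3, 14.2, 14.3, 14.5, 15.7, 16.2, 16.6, 17.4, 19.7.
n = 17.
P25: r = 5 (integer) → 9.6.
P75: r = 13 (integer) → 15.7.
Difference: 15.7 − 9.6 = 6.1.

6.10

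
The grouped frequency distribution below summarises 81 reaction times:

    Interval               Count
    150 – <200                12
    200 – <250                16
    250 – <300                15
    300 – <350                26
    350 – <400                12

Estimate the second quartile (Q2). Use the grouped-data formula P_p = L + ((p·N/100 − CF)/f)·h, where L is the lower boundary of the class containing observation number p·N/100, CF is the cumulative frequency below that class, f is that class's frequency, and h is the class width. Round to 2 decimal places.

291.67

N = 81; target position k = 50/100 · 81 = 40.5.
Cumulative frequencies: 12, 28, 43, 69, 81.
Observation 40.5 falls in the class 250 – <300.
L = 250, CF = 28, f = 15, h = 50.
P50 = 250 + ((40.5 − 28)/15)·50 = 250 + 41.6667 = 291.667.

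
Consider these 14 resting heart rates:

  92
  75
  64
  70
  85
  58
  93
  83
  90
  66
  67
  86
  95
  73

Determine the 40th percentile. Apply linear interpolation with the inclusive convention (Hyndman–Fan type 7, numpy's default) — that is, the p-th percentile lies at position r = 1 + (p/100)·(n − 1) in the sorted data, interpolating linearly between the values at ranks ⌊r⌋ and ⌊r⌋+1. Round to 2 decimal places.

Sorted: 58, 64, 66, 67, 70, 73, 75, 83, 85, 86, 90, 92, 93, 95.
n = 14.
r = 1 + (40/100)·(14 − 1) = 1 + 5.2 = 6.2.
Rank 6 is 73 and rank 7 is 75.
Interpolate: 73 + 0.2·(75 − 73) = 73 + 0.2·2 = 73.4.

73.40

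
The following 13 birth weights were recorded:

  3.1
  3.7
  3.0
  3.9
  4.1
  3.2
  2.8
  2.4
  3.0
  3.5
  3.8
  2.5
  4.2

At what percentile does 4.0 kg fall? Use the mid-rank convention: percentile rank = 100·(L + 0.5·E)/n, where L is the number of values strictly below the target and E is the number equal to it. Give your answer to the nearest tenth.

Sorted: 2.4, 2.5, 2.8, 3.0, 3.0, 3.1, 3.2, 3.5, 3.7, 3.8, 3.9, 4.1, 4.2.
Count below 4.0: L = 11; count equal: E = 0; n = 13.
Percentile rank = 100·(11 + 0.5·0)/13 = 100·11/13 = 84.62.

84.6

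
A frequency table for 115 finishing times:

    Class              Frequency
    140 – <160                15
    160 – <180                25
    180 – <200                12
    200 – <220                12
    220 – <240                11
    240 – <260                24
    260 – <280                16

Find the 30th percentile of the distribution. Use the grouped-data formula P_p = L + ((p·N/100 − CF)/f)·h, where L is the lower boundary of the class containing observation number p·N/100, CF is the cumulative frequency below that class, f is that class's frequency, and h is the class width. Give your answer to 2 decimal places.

N = 115; target position k = 30/100 · 115 = 34.5.
Cumulative frequencies: 15, 40, 52, 64, 75, 99, 115.
Observation 34.5 falls in the class 160 – <180.
L = 160, CF = 15, f = 25, h = 20.
P30 = 160 + ((34.5 − 15)/25)·20 = 160 + 15.6 = 175.6.

175.60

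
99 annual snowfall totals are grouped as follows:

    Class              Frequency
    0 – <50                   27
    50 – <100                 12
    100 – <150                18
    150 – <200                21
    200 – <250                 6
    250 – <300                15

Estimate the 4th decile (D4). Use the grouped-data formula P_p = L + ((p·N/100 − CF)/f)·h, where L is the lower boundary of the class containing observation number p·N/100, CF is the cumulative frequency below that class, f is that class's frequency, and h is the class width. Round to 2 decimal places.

N = 99; target position k = 40/100 · 99 = 39.6.
Cumulative frequencies: 27, 39, 57, 78, 84, 99.
Observation 39.6 falls in the class 100 – <150.
L = 100, CF = 39, f = 18, h = 50.
P40 = 100 + ((39.6 − 39)/18)·50 = 100 + 1.66667 = 101.667.

101.67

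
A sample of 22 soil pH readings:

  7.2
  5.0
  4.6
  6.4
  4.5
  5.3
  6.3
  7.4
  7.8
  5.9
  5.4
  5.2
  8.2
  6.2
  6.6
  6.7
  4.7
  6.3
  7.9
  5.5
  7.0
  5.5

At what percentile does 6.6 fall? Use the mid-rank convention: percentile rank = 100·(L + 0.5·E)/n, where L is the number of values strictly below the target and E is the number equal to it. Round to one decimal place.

Sorted: 4.5, 4.6, 4.7, 5.0, 5.2, 5.3, 5.4, 5.5, 5.5, 5.9, 6.2, 6.3, 6.3, 6.4, 6.6, 6.7, 7.0, 7.2, 7.4, 7.8, 7.9, 8.2.
Count below 6.6: L = 14; count equal: E = 1; n = 22.
Percentile rank = 100·(14 + 0.5·1)/22 = 100·14.5/22 = 65.91.

65.9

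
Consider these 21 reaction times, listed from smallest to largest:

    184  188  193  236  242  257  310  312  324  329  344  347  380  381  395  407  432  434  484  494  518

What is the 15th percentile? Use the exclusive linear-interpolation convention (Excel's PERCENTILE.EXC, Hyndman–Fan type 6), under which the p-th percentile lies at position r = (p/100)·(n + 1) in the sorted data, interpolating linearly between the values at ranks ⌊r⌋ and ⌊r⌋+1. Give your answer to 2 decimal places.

205.90

n = 21.
r = (15/100)·(21 + 1) = 3.3.
Rank 3 is 193 and rank 4 is 236.
Interpolate: 193 + 0.3·(236 − 193) = 193 + 0.3·43 = 205.9.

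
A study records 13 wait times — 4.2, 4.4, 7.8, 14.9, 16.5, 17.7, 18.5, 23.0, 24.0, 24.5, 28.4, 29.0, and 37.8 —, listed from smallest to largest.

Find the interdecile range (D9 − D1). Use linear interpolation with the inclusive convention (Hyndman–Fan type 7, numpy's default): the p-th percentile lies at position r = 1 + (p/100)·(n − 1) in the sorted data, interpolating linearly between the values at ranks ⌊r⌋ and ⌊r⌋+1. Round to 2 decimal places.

23.80

n = 13.
P10: r = 2.2; ranks 2–3 are 4.4, 7.8; interpolating gives 5.08.
P90: r = 11.8; ranks 11–12 are 28.4, 29.0; interpolating gives 28.88.
Difference: 28.88 − 5.08 = 23.8.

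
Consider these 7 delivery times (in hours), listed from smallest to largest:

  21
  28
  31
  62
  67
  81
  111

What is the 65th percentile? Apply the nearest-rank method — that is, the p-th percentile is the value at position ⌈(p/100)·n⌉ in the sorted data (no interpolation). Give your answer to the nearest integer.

n = 7.
Position = ⌈65/100 · 7⌉ = ⌈4.55⌉ = 5.
The value at rank 5 is 67.

67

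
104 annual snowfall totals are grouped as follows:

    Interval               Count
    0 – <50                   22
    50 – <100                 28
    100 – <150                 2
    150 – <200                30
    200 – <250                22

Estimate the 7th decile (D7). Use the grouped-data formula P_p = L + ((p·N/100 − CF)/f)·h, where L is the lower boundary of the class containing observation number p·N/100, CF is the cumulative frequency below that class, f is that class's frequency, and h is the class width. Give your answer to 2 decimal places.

184.67

N = 104; target position k = 70/100 · 104 = 72.8.
Cumulative frequencies: 22, 50, 52, 82, 104.
Observation 72.8 falls in the class 150 – <200.
L = 150, CF = 52, f = 30, h = 50.
P70 = 150 + ((72.8 − 52)/30)·50 = 150 + 34.6667 = 184.667.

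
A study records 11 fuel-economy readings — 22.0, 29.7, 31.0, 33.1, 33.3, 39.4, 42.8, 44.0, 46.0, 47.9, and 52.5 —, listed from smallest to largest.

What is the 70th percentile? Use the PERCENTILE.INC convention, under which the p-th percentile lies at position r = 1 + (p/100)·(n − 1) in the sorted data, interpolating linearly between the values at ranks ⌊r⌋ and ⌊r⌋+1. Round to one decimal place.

44.0

n = 11.
r = 1 + (70/100)·(11 − 1) = 1 + 7 = 8.
r is an integer, so P70 is the value at rank 8: 44.0.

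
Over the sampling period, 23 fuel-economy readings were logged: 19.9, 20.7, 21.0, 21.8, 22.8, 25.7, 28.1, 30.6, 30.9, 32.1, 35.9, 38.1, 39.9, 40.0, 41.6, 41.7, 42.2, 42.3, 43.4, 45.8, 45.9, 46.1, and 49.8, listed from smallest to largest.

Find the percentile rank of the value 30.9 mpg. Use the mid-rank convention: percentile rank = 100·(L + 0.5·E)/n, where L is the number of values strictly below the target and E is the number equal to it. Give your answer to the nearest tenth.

37.0

Count below 30.9: L = 8; count equal: E = 1; n = 23.
Percentile rank = 100·(8 + 0.5·1)/23 = 100·8.5/23 = 36.96.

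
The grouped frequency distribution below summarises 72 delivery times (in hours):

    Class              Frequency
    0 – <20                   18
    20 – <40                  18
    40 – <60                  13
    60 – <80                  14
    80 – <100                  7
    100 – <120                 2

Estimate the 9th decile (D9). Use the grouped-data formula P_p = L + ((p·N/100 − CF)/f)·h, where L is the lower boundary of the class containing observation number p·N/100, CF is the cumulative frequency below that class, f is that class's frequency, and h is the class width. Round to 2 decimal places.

85.14

N = 72; target position k = 90/100 · 72 = 64.8.
Cumulative frequencies: 18, 36, 49, 63, 70, 72.
Observation 64.8 falls in the class 80 – <100.
L = 80, CF = 63, f = 7, h = 20.
P90 = 80 + ((64.8 − 63)/7)·20 = 80 + 5.14286 = 85.1429.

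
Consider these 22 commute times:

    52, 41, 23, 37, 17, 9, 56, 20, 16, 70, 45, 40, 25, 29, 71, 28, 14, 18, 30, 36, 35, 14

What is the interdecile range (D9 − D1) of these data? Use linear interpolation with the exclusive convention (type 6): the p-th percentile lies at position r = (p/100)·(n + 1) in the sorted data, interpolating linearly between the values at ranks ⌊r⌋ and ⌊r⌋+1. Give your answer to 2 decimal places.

Sorted: 9, 14, 14, 16, 17, 18, 20, 23, 25, 28, 29, 30, 35, 36, 37, 40, 41, 45, 52, 56, 70, 71.
n = 22.
P10: r = 2.3; ranks 2–3 are 14, 14; interpolating gives 14.
P90: r = 20.7; ranks 20–21 are 56, 70; interpolating gives 65.8.
Difference: 65.8 − 14 = 51.8.

51.80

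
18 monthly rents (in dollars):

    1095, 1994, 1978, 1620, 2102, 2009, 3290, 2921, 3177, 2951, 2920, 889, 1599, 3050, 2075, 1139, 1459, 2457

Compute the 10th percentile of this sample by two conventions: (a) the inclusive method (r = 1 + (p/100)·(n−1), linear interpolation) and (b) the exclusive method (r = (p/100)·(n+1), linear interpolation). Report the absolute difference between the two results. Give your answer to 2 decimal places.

Sorted: 889, 1095, 1139, 1459, 1599, 1620, 1978, 1994, 2009, 2075, 2102, 2457, 2920, 2921, 2951, 3050, 3177, 3290.
n = 18.
(a) r = 2.7; between ranks 2 (1095) and 3 (1139): 1125.8.
(b) r = 1.9; between ranks 1 (889) and 2 (1095): 1074.4.
|1125.8 − 1074.4| = 51.4.

51.40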